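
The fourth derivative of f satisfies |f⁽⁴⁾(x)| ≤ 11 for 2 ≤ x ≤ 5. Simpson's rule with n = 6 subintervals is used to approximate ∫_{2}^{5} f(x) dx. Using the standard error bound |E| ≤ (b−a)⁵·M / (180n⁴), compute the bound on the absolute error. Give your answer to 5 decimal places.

|E| ≤ (3)⁵·11 / (180·6⁴) = 2673/233280 = 0.01146.

0.01146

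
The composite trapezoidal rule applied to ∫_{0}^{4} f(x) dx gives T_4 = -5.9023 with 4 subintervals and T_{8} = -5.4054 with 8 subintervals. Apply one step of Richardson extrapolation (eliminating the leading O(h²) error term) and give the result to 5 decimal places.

R = (4·T_{8} − T_4) / 3 = (4·(-5.4054) − (-5.9023))/3 = (-15.7193)/3 = -5.23977.

-5.23977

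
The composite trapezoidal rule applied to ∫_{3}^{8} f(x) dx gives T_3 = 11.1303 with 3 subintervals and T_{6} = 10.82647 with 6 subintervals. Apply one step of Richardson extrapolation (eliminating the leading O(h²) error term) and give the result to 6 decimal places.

R = (4·T_{6} − T_3) / 3 = (4·10.82647 − 11.1303)/3 = (32.17558)/3 = 10.725193.

10.725193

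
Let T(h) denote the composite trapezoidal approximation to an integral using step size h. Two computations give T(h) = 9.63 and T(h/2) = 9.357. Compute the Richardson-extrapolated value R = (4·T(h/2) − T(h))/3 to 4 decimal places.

R = (4·T(h/2) − T(h)) / 3 = (4·9.357 − 9.63)/3 = (27.798)/3 = 9.2660.

9.2660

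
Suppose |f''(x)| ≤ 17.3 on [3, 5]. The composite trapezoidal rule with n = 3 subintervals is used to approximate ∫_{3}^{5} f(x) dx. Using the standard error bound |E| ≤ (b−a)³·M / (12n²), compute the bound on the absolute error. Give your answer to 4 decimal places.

|E| ≤ (2)³·17.3 / (12·3²) = 138.4/108 = 1.2815.

1.2815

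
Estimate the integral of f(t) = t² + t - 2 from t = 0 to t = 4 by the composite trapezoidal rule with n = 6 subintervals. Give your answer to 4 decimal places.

h = (4 − 0)/6 = 0.666667.
Nodes t₀,…,t₆ = 0, 0.666667, 1.333333, 2, 2.666667, 3.333333, 4.
f(t) = t² + t - 2: f₀=-2, f₁=-0.888889, f₂=1.111111, f₃=4, f₄=7.777778, f₅=12.444444, f₆=18.
(h/2)·[f₀ + 2f₁ + 2f₂ + 2f₃ + 2f₄ + 2f₅ + f₆] = 0.333333·(64.888889) = 21.6296.

21.6296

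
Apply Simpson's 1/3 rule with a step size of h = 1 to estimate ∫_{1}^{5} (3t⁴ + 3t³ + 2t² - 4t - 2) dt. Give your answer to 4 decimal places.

h = (5 − 1)/4 = 1.
Nodes t₀,…,t₄ = 1, 2, 3, 4, 5.
f(t) = 3t⁴ + 3t³ + 2t² - 4t - 2: f₀=2, f₁=70, f₂=328, f₃=974, f₄=2278.
(h/3)·[f₀ + 4f₁ + 2f₂ + 4f₃ + f₄] = 0.333333·(7112) = 2370.6667.

2370.6667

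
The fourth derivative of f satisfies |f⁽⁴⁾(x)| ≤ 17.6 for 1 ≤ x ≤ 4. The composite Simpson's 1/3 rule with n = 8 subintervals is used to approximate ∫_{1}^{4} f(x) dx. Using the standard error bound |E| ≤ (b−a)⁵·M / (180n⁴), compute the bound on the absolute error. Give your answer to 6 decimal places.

|E| ≤ (3)⁵·17.6 / (180·8⁴) = 4276.8/737280 = 0.005801.

0.005801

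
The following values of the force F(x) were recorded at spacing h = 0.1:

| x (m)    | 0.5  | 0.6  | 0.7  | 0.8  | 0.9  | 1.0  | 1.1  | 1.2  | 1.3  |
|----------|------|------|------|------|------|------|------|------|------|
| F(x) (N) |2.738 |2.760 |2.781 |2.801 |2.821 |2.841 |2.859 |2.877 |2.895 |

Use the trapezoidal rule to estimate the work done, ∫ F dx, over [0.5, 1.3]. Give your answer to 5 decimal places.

2.25565

h = 0.1, n = 8.
(h/2)·[y₀ + 2y₁ + 2y₂ + 2y₃ + 2y₄ + 2y₅ + 2y₆ + 2y₇ + y₈] = 0.05·(45.113) = 2.25565.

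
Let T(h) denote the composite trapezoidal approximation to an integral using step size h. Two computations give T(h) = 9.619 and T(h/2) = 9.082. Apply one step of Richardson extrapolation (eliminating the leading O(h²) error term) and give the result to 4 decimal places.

8.9030

R = (4·T(h/2) − T(h)) / 3 = (4·9.082 − 9.619)/3 = (26.709)/3 = 8.9030.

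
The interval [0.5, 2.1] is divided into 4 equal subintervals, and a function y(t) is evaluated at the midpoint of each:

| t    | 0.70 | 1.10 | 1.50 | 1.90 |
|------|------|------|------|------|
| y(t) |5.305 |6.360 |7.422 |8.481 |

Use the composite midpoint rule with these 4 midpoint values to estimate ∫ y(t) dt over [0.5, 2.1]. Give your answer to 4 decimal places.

h = 0.4, n = 4.
h·[y(m₁) + y(m₂) + y(m₃) + y(m₄)] = 0.4·(27.568) = 11.0272.

11.0272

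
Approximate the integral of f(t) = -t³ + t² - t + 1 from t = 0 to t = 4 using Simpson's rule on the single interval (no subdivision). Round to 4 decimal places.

S = (b−a)/6 · [f(0) + 4f(2) + f(4)] = 0.666667·[1 + 4·(-5) + (-51)] = -46.6667.

-46.6667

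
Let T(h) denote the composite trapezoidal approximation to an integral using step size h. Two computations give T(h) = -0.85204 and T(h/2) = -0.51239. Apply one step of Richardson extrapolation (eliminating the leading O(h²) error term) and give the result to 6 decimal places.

R = (4·T(h/2) − T(h)) / 3 = (4·(-0.51239) − (-0.85204))/3 = (-1.19752)/3 = -0.399173.

-0.399173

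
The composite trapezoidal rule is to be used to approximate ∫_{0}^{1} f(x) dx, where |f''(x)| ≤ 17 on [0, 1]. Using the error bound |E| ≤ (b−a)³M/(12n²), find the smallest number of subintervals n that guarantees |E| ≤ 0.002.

Need 17/(12n²) ≤ 0.002.
n² ≥ 17/(12·0.002) = 708.333 ⇒ n ≥ 26.6145, so the smallest n is 27.

27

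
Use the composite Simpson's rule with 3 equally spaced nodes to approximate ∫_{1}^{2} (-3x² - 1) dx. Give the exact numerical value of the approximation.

h = (2 − 1)/2 = 0.5.
Nodes x₀,…,x₂ = 1, 1.5, 2.
f(x) = -3x² - 1: f₀=-4, f₁=-7.75, f₂=-13.
(h/3)·[f₀ + 4f₁ + f₂] = 0.166667·(-48) = -8.

-8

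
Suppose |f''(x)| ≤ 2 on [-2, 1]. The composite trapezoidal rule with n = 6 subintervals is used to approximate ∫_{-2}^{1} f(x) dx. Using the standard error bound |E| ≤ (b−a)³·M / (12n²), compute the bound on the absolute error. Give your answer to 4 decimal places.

|E| ≤ (3)³·2 / (12·6²) = 54/432 = 0.1250.

0.1250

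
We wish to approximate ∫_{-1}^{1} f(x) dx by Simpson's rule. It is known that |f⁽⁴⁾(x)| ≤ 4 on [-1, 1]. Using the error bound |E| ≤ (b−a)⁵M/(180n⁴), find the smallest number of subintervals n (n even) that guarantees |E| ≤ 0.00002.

14

Need 128/(180n⁴) ≤ 0.00002.
n⁴ ≥ 128/(180·0.00002) = 35555.6 ⇒ n ≥ 13.7318, so the smallest even n is 14. (n must be even for Simpson's rule.)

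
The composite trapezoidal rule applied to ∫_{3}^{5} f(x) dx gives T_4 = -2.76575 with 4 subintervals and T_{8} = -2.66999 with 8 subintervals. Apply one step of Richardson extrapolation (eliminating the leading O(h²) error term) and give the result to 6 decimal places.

-2.638070

R = (4·T_{8} − T_4) / 3 = (4·(-2.66999) − (-2.76575))/3 = (-7.91421)/3 = -2.638070.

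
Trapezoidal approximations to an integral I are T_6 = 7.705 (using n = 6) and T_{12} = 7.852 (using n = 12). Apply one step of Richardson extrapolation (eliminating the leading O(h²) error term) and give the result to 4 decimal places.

R = (4·T_{12} − T_6) / 3 = (4·7.852 − 7.705)/3 = (23.703)/3 = 7.9010.

7.9010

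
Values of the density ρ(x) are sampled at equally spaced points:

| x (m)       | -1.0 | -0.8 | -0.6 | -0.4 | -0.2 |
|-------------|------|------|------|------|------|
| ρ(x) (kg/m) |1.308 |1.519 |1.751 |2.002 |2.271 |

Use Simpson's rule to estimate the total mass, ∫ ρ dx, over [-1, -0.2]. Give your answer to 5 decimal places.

1.41100

h = 0.2, n = 4.
(h/3)·[y₀ + 4y₁ + 2y₂ + 4y₃ + y₄] = 0.066667·(21.165) = 1.41100.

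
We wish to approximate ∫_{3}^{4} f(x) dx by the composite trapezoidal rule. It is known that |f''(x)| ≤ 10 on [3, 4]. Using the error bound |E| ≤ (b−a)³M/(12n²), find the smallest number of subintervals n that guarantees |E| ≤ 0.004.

Need 10/(12n²) ≤ 0.004.
n² ≥ 10/(12·0.004) = 208.333 ⇒ n ≥ 14.4338, so the smallest n is 15.

15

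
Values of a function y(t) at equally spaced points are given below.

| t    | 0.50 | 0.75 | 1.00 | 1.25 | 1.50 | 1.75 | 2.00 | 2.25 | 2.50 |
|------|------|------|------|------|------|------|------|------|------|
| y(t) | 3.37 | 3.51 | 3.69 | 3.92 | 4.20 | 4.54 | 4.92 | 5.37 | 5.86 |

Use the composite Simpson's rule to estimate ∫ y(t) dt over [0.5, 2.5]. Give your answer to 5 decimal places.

8.68417

h = 0.25, n = 8.
(h/3)·[y₀ + 4y₁ + 2y₂ + 4y₃ + 2y₄ + 4y₅ + 2y₆ + 4y₇ + y₈] = 0.083333·(104.21) = 8.68417.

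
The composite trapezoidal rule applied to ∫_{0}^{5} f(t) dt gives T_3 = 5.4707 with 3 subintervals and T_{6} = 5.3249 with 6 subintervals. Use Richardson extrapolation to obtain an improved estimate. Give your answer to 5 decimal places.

R = (4·T_{6} − T_3) / 3 = (4·5.3249 − 5.4707)/3 = (15.8289)/3 = 5.27630.

5.27630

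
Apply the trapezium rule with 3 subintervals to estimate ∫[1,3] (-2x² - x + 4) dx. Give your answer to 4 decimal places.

-13.6296

h = (3 − 1)/3 = 0.666667.
Nodes x₀,…,x₃ = 1, 1.666667, 2.333333, 3.
f(x) = -2x² - x + 4: f₀=1, f₁=-3.222222, f₂=-9.222222, f₃=-17.
(h/2)·[f₀ + 2f₁ + 2f₂ + f₃] = 0.333333·(-40.888889) = -13.6296.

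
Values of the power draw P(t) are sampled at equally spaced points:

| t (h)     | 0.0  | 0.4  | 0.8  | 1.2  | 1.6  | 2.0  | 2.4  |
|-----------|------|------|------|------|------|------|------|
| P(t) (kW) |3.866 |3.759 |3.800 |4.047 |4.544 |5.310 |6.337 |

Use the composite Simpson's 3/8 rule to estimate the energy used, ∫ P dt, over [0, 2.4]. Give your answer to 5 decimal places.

h = 0.4, n = 6.
(3h/8)·[y₀ + 3y₁ + 3y₂ + 2y₃ + 3y₄ + 3y₅ + y₆] = 0.15·(70.536) = 10.58040.

10.58040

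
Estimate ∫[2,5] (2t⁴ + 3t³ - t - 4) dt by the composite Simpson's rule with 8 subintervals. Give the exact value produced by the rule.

h = (5 − 2)/8 = 0.375.
Nodes t₀,…,t₈ = 2, 2.375, 2.75, 3.125, 3.5, 3.875, 4.25, 4.625, 5.
f(t) = 2t⁴ + 3t³ - t - 4: f₀=50, f₁=97.44775390625, f₂=170.0234375, f₃=275.16259765625, f₄=421.25, f₅=617.61962890625, f₆=874.5546875, f₇=1203.28759765625, f₈=1616.
(h/3)·[f₀ + 4f₁ + 2f₂ + 4f₃ + 2f₄ + 4f₅ + 2f₆ + 4f₇ + f₈] = 0.125·(13371.7265625) = 1671.4658203125.

1671.4658203125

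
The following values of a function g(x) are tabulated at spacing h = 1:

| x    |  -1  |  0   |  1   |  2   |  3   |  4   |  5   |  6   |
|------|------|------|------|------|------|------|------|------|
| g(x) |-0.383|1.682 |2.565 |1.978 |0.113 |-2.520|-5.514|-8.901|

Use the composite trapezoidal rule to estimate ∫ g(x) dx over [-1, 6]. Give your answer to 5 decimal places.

h = 1, n = 7.
(h/2)·[y₀ + 2y₁ + 2y₂ + 2y₃ + 2y₄ + 2y₅ + 2y₆ + y₇] = 0.5·(-12.676) = -6.33800.

-6.33800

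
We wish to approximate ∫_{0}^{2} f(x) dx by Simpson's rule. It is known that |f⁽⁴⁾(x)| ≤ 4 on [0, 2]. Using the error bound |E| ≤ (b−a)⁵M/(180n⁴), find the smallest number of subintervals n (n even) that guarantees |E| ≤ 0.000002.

Need 128/(180n⁴) ≤ 0.000002.
n⁴ ≥ 128/(180·0.000002) = 355556 ⇒ n ≥ 24.4189, so the smallest even n is 26. (n must be even for Simpson's rule.)

26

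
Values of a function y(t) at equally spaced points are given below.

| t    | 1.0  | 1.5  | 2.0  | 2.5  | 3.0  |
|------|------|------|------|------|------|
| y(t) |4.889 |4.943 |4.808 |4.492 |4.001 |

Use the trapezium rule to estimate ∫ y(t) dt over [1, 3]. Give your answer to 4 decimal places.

9.3440

h = 0.5, n = 4.
(h/2)·[y₀ + 2y₁ + 2y₂ + 2y₃ + y₄] = 0.25·(37.376) = 9.3440.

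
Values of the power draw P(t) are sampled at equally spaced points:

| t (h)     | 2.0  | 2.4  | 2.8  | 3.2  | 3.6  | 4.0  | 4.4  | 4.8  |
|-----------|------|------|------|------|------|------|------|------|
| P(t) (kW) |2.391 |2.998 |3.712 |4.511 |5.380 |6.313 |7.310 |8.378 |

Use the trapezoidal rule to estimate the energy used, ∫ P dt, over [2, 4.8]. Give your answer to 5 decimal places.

14.24340

h = 0.4, n = 7.
(h/2)·[y₀ + 2y₁ + 2y₂ + 2y₃ + 2y₄ + 2y₅ + 2y₆ + y₇] = 0.2·(71.217) = 14.24340.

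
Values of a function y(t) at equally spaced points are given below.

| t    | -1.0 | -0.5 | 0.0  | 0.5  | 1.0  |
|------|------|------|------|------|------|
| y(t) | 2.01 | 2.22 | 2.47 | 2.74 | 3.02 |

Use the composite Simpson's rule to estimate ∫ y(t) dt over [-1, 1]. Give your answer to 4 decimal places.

h = 0.5, n = 4.
(h/3)·[y₀ + 4y₁ + 2y₂ + 4y₃ + y₄] = 0.166667·(29.81) = 4.9683.

4.9683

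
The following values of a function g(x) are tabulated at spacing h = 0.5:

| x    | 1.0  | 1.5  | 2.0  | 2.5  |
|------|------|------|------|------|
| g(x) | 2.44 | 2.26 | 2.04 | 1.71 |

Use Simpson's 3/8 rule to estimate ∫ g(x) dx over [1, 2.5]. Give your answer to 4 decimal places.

3.1969

h = 0.5, n = 3.
(3h/8)·[y₀ + 3y₁ + 3y₂ + y₃] = 0.1875·(17.05) = 3.1969.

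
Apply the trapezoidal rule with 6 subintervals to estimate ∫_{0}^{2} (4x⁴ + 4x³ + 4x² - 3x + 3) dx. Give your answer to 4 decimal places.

h = (2 − 0)/6 = 0.333333.
Nodes x₀,…,x₆ = 0, 0.333333, 0.666667, 1, 1.333333, 1.666667, 2.
f(x) = 4x⁴ + 4x³ + 4x² - 3x + 3: f₀=3, f₁=2.641975, f₂=4.753086, f₃=12, f₄=28.234568, f₅=58.493827, f₆=109.
(h/2)·[f₀ + 2f₁ + 2f₂ + 2f₃ + 2f₄ + 2f₅ + f₆] = 0.166667·(324.246914) = 54.0412.

54.0412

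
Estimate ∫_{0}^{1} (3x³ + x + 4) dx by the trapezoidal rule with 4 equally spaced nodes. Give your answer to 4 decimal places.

5.3333

h = (1 − 0)/3 = 0.333333.
Nodes x₀,…,x₃ = 0, 0.333333, 0.666667, 1.
f(x) = 3x³ + x + 4: f₀=4, f₁=4.444444, f₂=5.555556, f₃=8.
(h/2)·[f₀ + 2f₁ + 2f₂ + f₃] = 0.166667·(32) = 5.3333.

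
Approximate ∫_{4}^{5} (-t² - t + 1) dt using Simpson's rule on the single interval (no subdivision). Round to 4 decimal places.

-23.8333

S = (b−a)/6 · [f(4) + 4f(4.5) + f(5)] = 0.166667·[(-19) + 4·(-23.75) + (-29)] = -23.8333.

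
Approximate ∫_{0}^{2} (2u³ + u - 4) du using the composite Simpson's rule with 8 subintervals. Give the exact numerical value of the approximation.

2

h = (2 − 0)/8 = 0.25.
Nodes u₀,…,u₈ = 0, 0.25, 0.5, 0.75, 1, 1.25, 1.5, 1.75, 2.
f(u) = 2u³ + u - 4: f₀=-4, f₁=-3.71875, f₂=-3.25, f₃=-2.40625, f₄=-1, f₅=1.15625, f₆=4.25, f₇=8.46875, f₈=14.
(h/3)·[f₀ + 4f₁ + 2f₂ + 4f₃ + 2f₄ + 4f₅ + 2f₆ + 4f₇ + f₈] = 0.083333·(24) = 2.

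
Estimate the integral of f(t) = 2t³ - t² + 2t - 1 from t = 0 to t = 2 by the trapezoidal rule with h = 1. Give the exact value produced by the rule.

9

h = (2 − 0)/2 = 1.
Nodes t₀,…,t₂ = 0, 1, 2.
f(t) = 2t³ - t² + 2t - 1: f₀=-1, f₁=2, f₂=15.
(h/2)·[f₀ + 2f₁ + f₂] = 0.5·(18) = 9.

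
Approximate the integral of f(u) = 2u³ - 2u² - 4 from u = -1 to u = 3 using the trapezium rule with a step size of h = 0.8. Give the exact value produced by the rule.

7.04

h = (3 − (-1))/5 = 0.8.
Nodes u₀,…,u₅ = -1, -0.2, 0.6, 1.4, 2.2, 3.
f(u) = 2u³ - 2u² - 4: f₀=-8, f₁=-4.096, f₂=-4.288, f₃=-2.432, f₄=7.616, f₅=32.
(h/2)·[f₀ + 2f₁ + 2f₂ + 2f₃ + 2f₄ + f₅] = 0.4·(17.6) = 7.04.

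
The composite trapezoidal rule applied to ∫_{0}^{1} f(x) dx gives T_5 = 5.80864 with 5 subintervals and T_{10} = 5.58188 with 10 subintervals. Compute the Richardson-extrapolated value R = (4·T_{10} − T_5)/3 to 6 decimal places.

5.506293

R = (4·T_{10} − T_5) / 3 = (4·5.58188 − 5.80864)/3 = (16.51888)/3 = 5.506293.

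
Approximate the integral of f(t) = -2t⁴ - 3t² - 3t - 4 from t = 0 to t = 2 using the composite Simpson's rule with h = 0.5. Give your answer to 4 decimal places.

-34.8333

h = (2 − 0)/4 = 0.5.
Nodes t₀,…,t₄ = 0, 0.5, 1, 1.5, 2.
f(t) = -2t⁴ - 3t² - 3t - 4: f₀=-4, f₁=-6.375, f₂=-12, f₃=-25.375, f₄=-54.
(h/3)·[f₀ + 4f₁ + 2f₂ + 4f₃ + f₄] = 0.166667·(-209) = -34.8333.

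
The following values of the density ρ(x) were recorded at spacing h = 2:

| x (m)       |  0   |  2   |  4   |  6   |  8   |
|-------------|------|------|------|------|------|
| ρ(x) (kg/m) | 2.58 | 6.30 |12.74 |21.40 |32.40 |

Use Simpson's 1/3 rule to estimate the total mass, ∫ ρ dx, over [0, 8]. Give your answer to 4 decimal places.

114.1733

h = 2, n = 4.
(h/3)·[y₀ + 4y₁ + 2y₂ + 4y₃ + y₄] = 0.666667·(171.26) = 114.1733.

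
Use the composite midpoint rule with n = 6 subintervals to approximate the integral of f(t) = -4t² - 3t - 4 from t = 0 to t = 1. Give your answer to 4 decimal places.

h = (1 − 0)/6 = 0.166667.
Midpoints m₁,…,m₆ = 0.083333, 0.25, 0.416667, 0.583333, 0.75, 0.916667.
f(m₁)=-4.277778, f(m₂)=-5, f(m₃)=-5.944444, f(m₄)=-7.111111, f(m₅)=-8.5, f(m₆)=-10.111111.
h·[f(m₁) + f(m₂) + f(m₃) + f(m₄) + f(m₅) + f(m₆)] = 0.166667·(-40.944444) = -6.8241.

-6.8241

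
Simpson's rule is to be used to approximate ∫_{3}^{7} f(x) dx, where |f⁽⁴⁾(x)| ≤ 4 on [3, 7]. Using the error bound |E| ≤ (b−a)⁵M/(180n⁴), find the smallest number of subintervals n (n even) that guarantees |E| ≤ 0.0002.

Need 4096/(180n⁴) ≤ 0.0002.
n⁴ ≥ 4096/(180·0.0002) = 113778 ⇒ n ≥ 18.3660, so the smallest even n is 20. (n must be even for Simpson's rule.)

20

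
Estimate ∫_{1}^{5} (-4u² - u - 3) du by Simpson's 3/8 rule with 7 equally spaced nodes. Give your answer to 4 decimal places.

h = (5 − 1)/6 = 0.666667.
Nodes u₀,…,u₆ = 1, 1.666667, 2.333333, 3, 3.666667, 4.333333, 5.
f(u) = -4u² - u - 3: f₀=-8, f₁=-15.777778, f₂=-27.111111, f₃=-42, f₄=-60.444444, f₅=-82.444444, f₆=-108.
(3h/8)·[f₀ + 3f₁ + 3f₂ + 2f₃ + 3f₄ + 3f₅ + f₆] = 0.25·(-757.333333) = -189.3333.

-189.3333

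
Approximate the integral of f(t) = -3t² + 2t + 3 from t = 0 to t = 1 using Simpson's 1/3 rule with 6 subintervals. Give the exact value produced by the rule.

h = (1 − 0)/6 = 0.166667.
Nodes t₀,…,t₆ = 0, 0.166667, 0.333333, 0.5, 0.666667, 0.833333, 1.
f(t) = -3t² + 2t + 3: f₀=3, f₁=3.25, f₂=3.333333, f₃=3.25, f₄=3, f₅=2.583333, f₆=2.
(h/3)·[f₀ + 4f₁ + 2f₂ + 4f₃ + 2f₄ + 4f₅ + f₆] = 0.055556·(54) = 3.

3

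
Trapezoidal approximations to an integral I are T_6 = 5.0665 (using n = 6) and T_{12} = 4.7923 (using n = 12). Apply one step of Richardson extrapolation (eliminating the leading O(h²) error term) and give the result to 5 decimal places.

R = (4·T_{12} − T_6) / 3 = (4·4.7923 − 5.0665)/3 = (14.1027)/3 = 4.70090.

4.70090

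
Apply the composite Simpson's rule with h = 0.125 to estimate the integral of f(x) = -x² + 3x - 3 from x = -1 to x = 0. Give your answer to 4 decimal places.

h = (0 − (-1))/8 = 0.125.
Nodes x₀,…,x₈ = -1, -0.875, -0.75, -0.625, -0.5, -0.375, -0.25, -0.125, 0.
f(x) = -x² + 3x - 3: f₀=-7, f₁=-6.390625, f₂=-5.8125, f₃=-5.265625, f₄=-4.75, f₅=-4.265625, f₆=-3.8125, f₇=-3.390625, f₈=-3.
(h/3)·[f₀ + 4f₁ + 2f₂ + 4f₃ + 2f₄ + 4f₅ + 2f₆ + 4f₇ + f₈] = 0.041667·(-116) = -4.8333.

-4.8333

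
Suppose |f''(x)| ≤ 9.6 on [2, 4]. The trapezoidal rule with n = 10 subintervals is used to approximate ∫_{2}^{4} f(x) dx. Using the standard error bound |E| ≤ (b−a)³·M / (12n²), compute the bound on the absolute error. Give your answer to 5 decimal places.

0.06400

|E| ≤ (2)³·9.6 / (12·10²) = 76.8/1200 = 0.06400.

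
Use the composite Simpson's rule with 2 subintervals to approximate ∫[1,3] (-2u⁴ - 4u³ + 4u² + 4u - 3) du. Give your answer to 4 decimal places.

h = (3 − 1)/2 = 1.
Nodes u₀,…,u₂ = 1, 2, 3.
f(u) = -2u⁴ - 4u³ + 4u² + 4u - 3: f₀=-1, f₁=-43, f₂=-225.
(h/3)·[f₀ + 4f₁ + f₂] = 0.333333·(-398) = -132.6667.

-132.6667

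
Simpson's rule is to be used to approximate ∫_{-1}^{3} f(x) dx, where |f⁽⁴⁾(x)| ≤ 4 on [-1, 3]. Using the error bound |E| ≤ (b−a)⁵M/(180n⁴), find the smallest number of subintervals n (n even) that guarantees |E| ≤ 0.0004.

16

Need 4096/(180n⁴) ≤ 0.0004.
n⁴ ≥ 4096/(180·0.0004) = 56888.9 ⇒ n ≥ 15.4439, so the smallest even n is 16. (n must be even for Simpson's rule.)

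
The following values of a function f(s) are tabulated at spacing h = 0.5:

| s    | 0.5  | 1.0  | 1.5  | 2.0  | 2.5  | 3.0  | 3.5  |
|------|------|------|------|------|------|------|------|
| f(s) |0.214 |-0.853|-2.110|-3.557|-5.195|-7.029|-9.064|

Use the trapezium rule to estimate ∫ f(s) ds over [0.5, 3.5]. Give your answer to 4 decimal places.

-11.5845

h = 0.5, n = 6.
(h/2)·[y₀ + 2y₁ + 2y₂ + 2y₃ + 2y₄ + 2y₅ + y₆] = 0.25·(-46.338) = -11.5845.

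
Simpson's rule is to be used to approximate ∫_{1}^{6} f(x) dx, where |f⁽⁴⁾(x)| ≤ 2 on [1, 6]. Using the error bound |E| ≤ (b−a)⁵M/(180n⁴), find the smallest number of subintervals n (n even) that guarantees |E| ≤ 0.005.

Need 6250/(180n⁴) ≤ 0.005.
n⁴ ≥ 6250/(180·0.005) = 6944.44 ⇒ n ≥ 9.1287, so the smallest even n is 10. (n must be even for Simpson's rule.)

10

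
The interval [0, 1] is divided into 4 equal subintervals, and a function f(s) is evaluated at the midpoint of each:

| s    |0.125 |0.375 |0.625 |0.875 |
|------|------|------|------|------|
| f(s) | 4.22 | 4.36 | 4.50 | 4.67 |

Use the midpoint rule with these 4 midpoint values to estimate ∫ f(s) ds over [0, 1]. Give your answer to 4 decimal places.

h = 0.25, n = 4.
h·[y(m₁) + y(m₂) + y(m₃) + y(m₄)] = 0.25·(17.75) = 4.4375.

4.4375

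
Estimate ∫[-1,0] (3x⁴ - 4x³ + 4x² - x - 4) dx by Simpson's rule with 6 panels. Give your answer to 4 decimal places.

-0.5664

h = (0 − (-1))/6 = 0.166667.
Nodes x₀,…,x₆ = -1, -0.833333, -0.666667, -0.5, -0.333333, -0.166667, 0.
f(x) = 3x⁴ - 4x³ + 4x² - x - 4: f₀=8, f₁=3.372685, f₂=0.222222, f₃=-1.8125, f₄=-3.037037, f₅=-3.701389, f₆=-4.
(h/3)·[f₀ + 4f₁ + 2f₂ + 4f₃ + 2f₄ + 4f₅ + f₆] = 0.055556·(-10.194444) = -0.5664.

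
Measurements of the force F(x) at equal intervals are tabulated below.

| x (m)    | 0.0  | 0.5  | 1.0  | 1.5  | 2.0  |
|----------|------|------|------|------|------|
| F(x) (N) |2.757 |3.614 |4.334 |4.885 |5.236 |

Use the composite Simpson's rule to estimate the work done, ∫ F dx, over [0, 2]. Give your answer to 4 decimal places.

h = 0.5, n = 4.
(h/3)·[y₀ + 4y₁ + 2y₂ + 4y₃ + y₄] = 0.166667·(50.657) = 8.4428.

8.4428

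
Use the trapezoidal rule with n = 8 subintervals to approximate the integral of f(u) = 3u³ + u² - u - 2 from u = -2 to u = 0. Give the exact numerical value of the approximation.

-11.5

h = (0 − (-2))/8 = 0.25.
Nodes u₀,…,u₈ = -2, -1.75, -1.5, -1.25, -1, -0.75, -0.5, -0.25, 0.
f(u) = 3u³ + u² - u - 2: f₀=-20, f₁=-13.265625, f₂=-8.375, f₃=-5.046875, f₄=-3, f₅=-1.953125, f₆=-1.625, f₇=-1.734375, f₈=-2.
(h/2)·[f₀ + 2f₁ + 2f₂ + 2f₃ + 2f₄ + 2f₅ + 2f₆ + 2f₇ + f₈] = 0.125·(-92) = -11.5.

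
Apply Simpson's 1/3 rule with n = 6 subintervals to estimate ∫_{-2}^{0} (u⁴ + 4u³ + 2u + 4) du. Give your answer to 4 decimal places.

-5.5967

h = (0 − (-2))/6 = 0.333333.
Nodes u₀,…,u₆ = -2, -1.666667, -1.333333, -1, -0.666667, -0.333333, 0.
f(u) = u⁴ + 4u³ + 2u + 4: f₀=-16, f₁=-10.135802, f₂=-4.987654, f₃=-1, f₄=1.679012, f₅=3.197531, f₆=4.
(h/3)·[f₀ + 4f₁ + 2f₂ + 4f₃ + 2f₄ + 4f₅ + f₆] = 0.111111·(-50.370370) = -5.5967.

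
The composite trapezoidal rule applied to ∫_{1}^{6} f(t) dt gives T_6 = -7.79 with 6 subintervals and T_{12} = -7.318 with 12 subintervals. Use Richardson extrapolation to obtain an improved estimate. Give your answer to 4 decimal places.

-7.1607

R = (4·T_{12} − T_6) / 3 = (4·(-7.318) − (-7.79))/3 = (-21.482)/3 = -7.1607.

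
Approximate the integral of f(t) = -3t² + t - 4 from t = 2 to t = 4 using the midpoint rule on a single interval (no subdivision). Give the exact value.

M = (b−a)·f(3) = 2·(-28) = -56.

-56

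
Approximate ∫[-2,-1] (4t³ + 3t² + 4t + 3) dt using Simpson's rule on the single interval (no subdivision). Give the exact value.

S = (b−a)/6 · [f(-2) + 4f(-1.5) + f(-1)] = 0.166667·[(-25) + 4·(-9.75) + (-2)] = -11.

-11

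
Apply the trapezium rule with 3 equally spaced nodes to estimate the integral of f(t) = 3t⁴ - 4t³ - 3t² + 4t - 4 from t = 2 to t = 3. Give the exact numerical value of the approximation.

h = (3 − 2)/2 = 0.5.
Nodes t₀,…,t₂ = 2, 2.5, 3.
f(t) = 3t⁴ - 4t³ - 3t² + 4t - 4: f₀=8, f₁=41.9375, f₂=116.
(h/2)·[f₀ + 2f₁ + f₂] = 0.25·(207.875) = 51.96875.

51.96875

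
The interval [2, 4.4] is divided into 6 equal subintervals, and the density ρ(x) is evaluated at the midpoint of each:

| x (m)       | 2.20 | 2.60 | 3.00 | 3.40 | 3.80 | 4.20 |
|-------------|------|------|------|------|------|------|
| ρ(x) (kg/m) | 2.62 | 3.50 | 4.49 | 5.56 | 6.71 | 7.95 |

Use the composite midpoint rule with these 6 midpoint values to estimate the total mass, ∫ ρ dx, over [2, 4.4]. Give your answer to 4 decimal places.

12.3320

h = 0.4, n = 6.
h·[y(m₁) + y(m₂) + y(m₃) + y(m₄) + y(m₅) + y(m₆)] = 0.4·(30.83) = 12.3320.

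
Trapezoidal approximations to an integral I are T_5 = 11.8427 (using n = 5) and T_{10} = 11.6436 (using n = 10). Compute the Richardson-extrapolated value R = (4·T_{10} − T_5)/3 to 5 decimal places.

11.57723

R = (4·T_{10} − T_5) / 3 = (4·11.6436 − 11.8427)/3 = (34.7317)/3 = 11.57723.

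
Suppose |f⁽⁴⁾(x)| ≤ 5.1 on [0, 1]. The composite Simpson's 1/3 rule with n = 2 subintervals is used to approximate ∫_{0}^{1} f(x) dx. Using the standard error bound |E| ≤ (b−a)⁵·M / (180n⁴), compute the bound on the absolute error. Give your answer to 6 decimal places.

0.001771

|E| ≤ (1)⁵·5.1 / (180·2⁴) = 5.1/2880 = 0.001771.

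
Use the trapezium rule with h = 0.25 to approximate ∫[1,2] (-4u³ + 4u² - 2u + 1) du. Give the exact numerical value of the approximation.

-7.8125

h = (2 − 1)/4 = 0.25.
Nodes u₀,…,u₄ = 1, 1.25, 1.5, 1.75, 2.
f(u) = -4u³ + 4u² - 2u + 1: f₀=-1, f₁=-3.0625, f₂=-6.5, f₃=-11.6875, f₄=-19.
(h/2)·[f₀ + 2f₁ + 2f₂ + 2f₃ + f₄] = 0.125·(-62.5) = -7.8125.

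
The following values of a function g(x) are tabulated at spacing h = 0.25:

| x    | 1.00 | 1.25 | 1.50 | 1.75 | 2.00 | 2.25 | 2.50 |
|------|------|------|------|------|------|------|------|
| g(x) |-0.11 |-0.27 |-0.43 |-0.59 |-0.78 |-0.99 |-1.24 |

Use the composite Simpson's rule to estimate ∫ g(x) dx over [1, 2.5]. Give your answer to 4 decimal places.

-0.9308

h = 0.25, n = 6.
(h/3)·[y₀ + 4y₁ + 2y₂ + 4y₃ + 2y₄ + 4y₅ + y₆] = 0.083333·(-11.17) = -0.9308.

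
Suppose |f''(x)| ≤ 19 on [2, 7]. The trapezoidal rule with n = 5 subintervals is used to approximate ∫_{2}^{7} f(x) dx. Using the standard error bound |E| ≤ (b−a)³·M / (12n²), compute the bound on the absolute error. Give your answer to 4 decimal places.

7.9167

|E| ≤ (5)³·19 / (12·5²) = 2375/300 = 7.9167.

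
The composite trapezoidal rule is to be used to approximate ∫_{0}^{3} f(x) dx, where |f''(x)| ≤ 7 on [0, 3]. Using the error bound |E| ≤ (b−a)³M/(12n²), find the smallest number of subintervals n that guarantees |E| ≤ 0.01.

Need 189/(12n²) ≤ 0.01.
n² ≥ 189/(12·0.01) = 1575 ⇒ n ≥ 39.6863, so the smallest n is 40.

40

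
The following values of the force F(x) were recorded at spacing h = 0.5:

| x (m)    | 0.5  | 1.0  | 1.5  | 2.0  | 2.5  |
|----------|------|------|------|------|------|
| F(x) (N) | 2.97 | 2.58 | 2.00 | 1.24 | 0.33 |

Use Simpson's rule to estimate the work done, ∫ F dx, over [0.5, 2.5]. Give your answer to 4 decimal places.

h = 0.5, n = 4.
(h/3)·[y₀ + 4y₁ + 2y₂ + 4y₃ + y₄] = 0.166667·(22.58) = 3.7633.

3.7633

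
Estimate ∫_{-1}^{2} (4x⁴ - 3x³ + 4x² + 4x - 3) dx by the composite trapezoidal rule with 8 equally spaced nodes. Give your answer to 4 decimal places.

h = (2 − (-1))/7 = 0.428571.
Nodes x₀,…,x₇ = -1, -0.571429, -0.142857, 0.285714, 0.714286, 1.142857, 1.571429, 2.
f(x) = 4x⁴ - 3x³ + 4x² + 4x - 3: f₀=4, f₁=-2.993336, f₂=-3.479384, f₃=-1.573928, f₄=1.845898, f₅=9.141608, f₆=25.913369, f₇=61.
(h/2)·[f₀ + 2f₁ + 2f₂ + 2f₃ + 2f₄ + 2f₅ + 2f₆ + f₇] = 0.214286·(122.708455) = 26.2947.

26.2947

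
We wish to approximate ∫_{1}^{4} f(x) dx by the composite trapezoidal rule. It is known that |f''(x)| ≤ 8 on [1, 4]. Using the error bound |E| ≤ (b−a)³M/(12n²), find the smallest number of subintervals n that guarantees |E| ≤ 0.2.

10

Need 216/(12n²) ≤ 0.2.
n² ≥ 216/(12·0.2) = 90 ⇒ n ≥ 9.4868, so the smallest n is 10.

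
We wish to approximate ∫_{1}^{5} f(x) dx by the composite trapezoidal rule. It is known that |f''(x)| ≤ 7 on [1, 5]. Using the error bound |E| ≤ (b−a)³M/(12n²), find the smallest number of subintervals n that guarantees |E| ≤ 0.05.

Need 448/(12n²) ≤ 0.05.
n² ≥ 448/(12·0.05) = 746.667 ⇒ n ≥ 27.3252, so the smallest n is 28.

28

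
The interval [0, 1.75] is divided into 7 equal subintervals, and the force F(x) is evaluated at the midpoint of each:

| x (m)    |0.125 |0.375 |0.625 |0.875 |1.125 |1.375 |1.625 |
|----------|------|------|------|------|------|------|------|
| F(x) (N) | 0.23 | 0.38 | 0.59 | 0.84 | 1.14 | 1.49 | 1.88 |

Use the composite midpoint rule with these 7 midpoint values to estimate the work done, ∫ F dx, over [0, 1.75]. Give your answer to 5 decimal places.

h = 0.25, n = 7.
h·[y(m₁) + y(m₂) + y(m₃) + y(m₄) + y(m₅) + y(m₆) + y(m₇)] = 0.25·(6.55) = 1.63750.

1.63750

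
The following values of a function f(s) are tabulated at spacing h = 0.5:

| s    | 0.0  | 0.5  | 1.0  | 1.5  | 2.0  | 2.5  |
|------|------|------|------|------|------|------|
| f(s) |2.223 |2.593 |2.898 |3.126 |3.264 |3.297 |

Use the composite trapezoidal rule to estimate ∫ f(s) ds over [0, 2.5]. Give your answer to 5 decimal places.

h = 0.5, n = 5.
(h/2)·[y₀ + 2y₁ + 2y₂ + 2y₃ + 2y₄ + y₅] = 0.25·(29.282) = 7.32050.

7.32050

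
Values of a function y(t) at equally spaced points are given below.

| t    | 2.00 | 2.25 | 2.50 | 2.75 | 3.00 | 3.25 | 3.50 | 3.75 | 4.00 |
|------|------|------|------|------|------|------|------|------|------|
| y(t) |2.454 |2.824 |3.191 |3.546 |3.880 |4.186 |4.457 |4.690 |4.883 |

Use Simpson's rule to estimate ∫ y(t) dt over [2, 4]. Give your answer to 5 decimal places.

7.61475

h = 0.25, n = 8.
(h/3)·[y₀ + 4y₁ + 2y₂ + 4y₃ + 2y₄ + 4y₅ + 2y₆ + 4y₇ + y₈] = 0.083333·(91.377) = 7.61475.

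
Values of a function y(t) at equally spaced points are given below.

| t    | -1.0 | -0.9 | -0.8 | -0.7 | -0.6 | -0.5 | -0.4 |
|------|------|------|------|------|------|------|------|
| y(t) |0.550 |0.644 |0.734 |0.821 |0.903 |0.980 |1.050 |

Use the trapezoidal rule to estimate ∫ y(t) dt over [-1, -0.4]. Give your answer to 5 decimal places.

h = 0.1, n = 6.
(h/2)·[y₀ + 2y₁ + 2y₂ + 2y₃ + 2y₄ + 2y₅ + y₆] = 0.05·(9.764) = 0.48820.

0.48820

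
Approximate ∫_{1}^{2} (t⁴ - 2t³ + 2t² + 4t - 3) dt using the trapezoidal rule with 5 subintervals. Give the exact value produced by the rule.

6.41328

h = (2 − 1)/5 = 0.2.
Nodes t₀,…,t₅ = 1, 1.2, 1.4, 1.6, 1.8, 2.
f(t) = t⁴ - 2t³ + 2t² + 4t - 3: f₀=2, f₁=3.2976, f₂=4.8736, f₃=6.8816, f₄=9.5136, f₅=13.
(h/2)·[f₀ + 2f₁ + 2f₂ + 2f₃ + 2f₄ + f₅] = 0.1·(64.1328) = 6.41328.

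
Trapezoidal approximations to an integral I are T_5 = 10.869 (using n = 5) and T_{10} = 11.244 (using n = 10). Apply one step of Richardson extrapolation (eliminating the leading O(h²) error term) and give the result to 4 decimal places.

11.3690

R = (4·T_{10} − T_5) / 3 = (4·11.244 − 10.869)/3 = (34.107)/3 = 11.3690.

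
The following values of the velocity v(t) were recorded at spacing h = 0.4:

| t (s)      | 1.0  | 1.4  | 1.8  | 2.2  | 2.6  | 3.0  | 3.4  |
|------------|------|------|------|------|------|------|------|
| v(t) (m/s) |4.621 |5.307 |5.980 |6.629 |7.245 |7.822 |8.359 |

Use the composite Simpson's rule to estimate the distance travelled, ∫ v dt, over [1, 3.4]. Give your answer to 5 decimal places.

15.79493

h = 0.4, n = 6.
(h/3)·[y₀ + 4y₁ + 2y₂ + 4y₃ + 2y₄ + 4y₅ + y₆] = 0.133333·(118.462) = 15.79493.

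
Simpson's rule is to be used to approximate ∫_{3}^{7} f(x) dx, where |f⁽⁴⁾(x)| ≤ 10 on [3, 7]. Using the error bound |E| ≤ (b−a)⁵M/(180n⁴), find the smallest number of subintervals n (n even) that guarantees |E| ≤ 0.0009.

16

Need 10240/(180n⁴) ≤ 0.0009.
n⁴ ≥ 10240/(180·0.0009) = 63209.9 ⇒ n ≥ 15.8561, so the smallest even n is 16. (n must be even for Simpson's rule.)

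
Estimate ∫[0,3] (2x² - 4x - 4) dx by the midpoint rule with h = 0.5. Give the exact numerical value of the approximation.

h = (3 − 0)/6 = 0.5.
Midpoints m₁,…,m₆ = 0.25, 0.75, 1.25, 1.75, 2.25, 2.75.
f(m₁)=-4.875, f(m₂)=-5.875, f(m₃)=-5.875, f(m₄)=-4.875, f(m₅)=-2.875, f(m₆)=0.125.
h·[f(m₁) + f(m₂) + f(m₃) + f(m₄) + f(m₅) + f(m₆)] = 0.5·(-24.25) = -12.125.

-12.125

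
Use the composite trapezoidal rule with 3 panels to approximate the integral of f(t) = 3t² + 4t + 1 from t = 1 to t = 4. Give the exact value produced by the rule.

h = (4 − 1)/3 = 1.
Nodes t₀,…,t₃ = 1, 2, 3, 4.
f(t) = 3t² + 4t + 1: f₀=8, f₁=21, f₂=40, f₃=65.
(h/2)·[f₀ + 2f₁ + 2f₂ + f₃] = 0.5·(195) = 97.5.

97.5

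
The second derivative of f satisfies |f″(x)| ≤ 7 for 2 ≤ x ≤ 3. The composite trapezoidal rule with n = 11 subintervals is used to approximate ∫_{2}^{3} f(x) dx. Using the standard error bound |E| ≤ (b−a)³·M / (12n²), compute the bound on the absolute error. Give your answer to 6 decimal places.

|E| ≤ (1)³·7 / (12·11²) = 7/1452 = 0.004821.

0.004821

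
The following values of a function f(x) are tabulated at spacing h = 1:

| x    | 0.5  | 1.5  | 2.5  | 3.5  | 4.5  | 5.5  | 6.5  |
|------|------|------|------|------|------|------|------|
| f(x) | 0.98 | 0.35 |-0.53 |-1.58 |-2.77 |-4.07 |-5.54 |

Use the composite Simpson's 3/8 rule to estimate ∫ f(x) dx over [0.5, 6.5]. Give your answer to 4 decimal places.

-10.7925

h = 1, n = 6.
(3h/8)·[y₀ + 3y₁ + 3y₂ + 2y₃ + 3y₄ + 3y₅ + y₆] = 0.375·(-28.78) = -10.7925.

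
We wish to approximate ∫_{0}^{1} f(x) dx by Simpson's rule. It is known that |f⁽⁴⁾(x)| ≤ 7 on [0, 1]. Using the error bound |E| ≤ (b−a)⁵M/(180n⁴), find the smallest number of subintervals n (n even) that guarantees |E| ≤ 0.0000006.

Need 7/(180n⁴) ≤ 0.0000006.
n⁴ ≥ 7/(180·0.0000006) = 64814.8 ⇒ n ≥ 15.9558, so the smallest even n is 16. (n must be even for Simpson's rule.)

16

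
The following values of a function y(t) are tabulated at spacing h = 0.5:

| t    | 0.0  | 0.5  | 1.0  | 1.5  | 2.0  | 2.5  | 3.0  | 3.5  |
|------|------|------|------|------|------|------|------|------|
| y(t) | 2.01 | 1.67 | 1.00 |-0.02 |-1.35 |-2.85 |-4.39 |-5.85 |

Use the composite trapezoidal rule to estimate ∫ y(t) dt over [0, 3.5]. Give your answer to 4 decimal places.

-3.9300

h = 0.5, n = 7.
(h/2)·[y₀ + 2y₁ + 2y₂ + 2y₃ + 2y₄ + 2y₅ + 2y₆ + y₇] = 0.25·(-15.72) = -3.9300.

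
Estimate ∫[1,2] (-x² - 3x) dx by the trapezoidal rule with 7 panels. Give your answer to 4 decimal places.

-6.8367

h = (2 − 1)/7 = 0.142857.
Nodes x₀,…,x₇ = 1, 1.142857, 1.285714, 1.428571, 1.571429, 1.714286, 1.857143, 2.
f(x) = -x² - 3x: f₀=-4, f₁=-4.734694, f₂=-5.510204, f₃=-6.326531, f₄=-7.183673, f₅=-8.081633, f₆=-9.020408, f₇=-10.
(h/2)·[f₀ + 2f₁ + 2f₂ + 2f₃ + 2f₄ + 2f₅ + 2f₆ + f₇] = 0.071429·(-95.714286) = -6.8367.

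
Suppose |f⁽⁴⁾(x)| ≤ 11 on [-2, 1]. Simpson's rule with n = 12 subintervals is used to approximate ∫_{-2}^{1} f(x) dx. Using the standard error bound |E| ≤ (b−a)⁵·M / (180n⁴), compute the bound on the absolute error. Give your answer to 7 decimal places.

|E| ≤ (3)⁵·11 / (180·12⁴) = 2673/3732480 = 0.0007161.

0.0007161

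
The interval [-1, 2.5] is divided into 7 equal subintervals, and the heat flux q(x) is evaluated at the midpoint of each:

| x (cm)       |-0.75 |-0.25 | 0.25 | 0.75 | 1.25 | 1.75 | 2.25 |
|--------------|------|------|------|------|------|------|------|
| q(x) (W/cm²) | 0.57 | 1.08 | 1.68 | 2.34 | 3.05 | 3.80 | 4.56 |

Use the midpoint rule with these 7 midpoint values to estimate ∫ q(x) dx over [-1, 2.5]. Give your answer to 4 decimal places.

8.5400

h = 0.5, n = 7.
h·[y(m₁) + y(m₂) + y(m₃) + y(m₄) + y(m₅) + y(m₆) + y(m₇)] = 0.5·(17.08) = 8.5400.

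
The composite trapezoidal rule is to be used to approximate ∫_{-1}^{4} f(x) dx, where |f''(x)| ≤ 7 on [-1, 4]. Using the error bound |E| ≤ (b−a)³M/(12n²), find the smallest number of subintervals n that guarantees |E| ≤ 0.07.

Need 875/(12n²) ≤ 0.07.
n² ≥ 875/(12·0.07) = 1041.67 ⇒ n ≥ 32.2749, so the smallest n is 33.

33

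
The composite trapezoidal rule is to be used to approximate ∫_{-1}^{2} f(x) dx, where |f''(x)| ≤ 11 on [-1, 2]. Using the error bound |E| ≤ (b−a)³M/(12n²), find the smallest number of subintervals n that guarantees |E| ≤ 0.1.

Need 297/(12n²) ≤ 0.1.
n² ≥ 297/(12·0.1) = 247.5 ⇒ n ≥ 15.7321, so the smallest n is 16.

16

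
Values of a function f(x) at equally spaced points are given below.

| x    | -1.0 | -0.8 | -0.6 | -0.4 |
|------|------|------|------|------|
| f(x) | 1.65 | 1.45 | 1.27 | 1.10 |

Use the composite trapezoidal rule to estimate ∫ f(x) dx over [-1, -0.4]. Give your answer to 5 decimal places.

h = 0.2, n = 3.
(h/2)·[y₀ + 2y₁ + 2y₂ + y₃] = 0.1·(8.19) = 0.81900.

0.81900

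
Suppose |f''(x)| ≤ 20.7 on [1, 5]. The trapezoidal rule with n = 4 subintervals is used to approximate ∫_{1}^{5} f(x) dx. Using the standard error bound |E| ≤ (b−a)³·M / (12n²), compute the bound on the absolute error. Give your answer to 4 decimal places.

|E| ≤ (4)³·20.7 / (12·4²) = 1324.8/192 = 6.9000.

6.9000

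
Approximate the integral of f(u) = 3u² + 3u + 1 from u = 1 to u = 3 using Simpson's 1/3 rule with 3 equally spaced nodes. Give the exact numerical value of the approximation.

40

h = (3 − 1)/2 = 1.
Nodes u₀,…,u₂ = 1, 2, 3.
f(u) = 3u² + 3u + 1: f₀=7, f₁=19, f₂=37.
(h/3)·[f₀ + 4f₁ + f₂] = 0.333333·(120) = 40.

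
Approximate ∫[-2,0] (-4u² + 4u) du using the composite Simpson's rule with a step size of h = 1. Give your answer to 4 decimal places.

-18.6667

h = (0 − (-2))/2 = 1.
Nodes u₀,…,u₂ = -2, -1, 0.
f(u) = -4u² + 4u: f₀=-24, f₁=-8, f₂=0.
(h/3)·[f₀ + 4f₁ + f₂] = 0.333333·(-56) = -18.6667.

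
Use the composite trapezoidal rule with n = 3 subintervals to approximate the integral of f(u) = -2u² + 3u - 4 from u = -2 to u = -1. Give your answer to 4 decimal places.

-13.2037

h = (-1 − (-2))/3 = 0.333333.
Nodes u₀,…,u₃ = -2, -1.666667, -1.333333, -1.
f(u) = -2u² + 3u - 4: f₀=-18, f₁=-14.555556, f₂=-11.555556, f₃=-9.
(h/2)·[f₀ + 2f₁ + 2f₂ + f₃] = 0.166667·(-79.222222) = -13.2037.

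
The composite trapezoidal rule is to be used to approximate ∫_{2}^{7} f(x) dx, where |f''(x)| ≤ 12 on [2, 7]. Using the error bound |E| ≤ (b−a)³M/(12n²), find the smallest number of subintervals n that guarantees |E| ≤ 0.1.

36

Need 1500/(12n²) ≤ 0.1.
n² ≥ 1500/(12·0.1) = 1250 ⇒ n ≥ 35.3553, so the smallest n is 36.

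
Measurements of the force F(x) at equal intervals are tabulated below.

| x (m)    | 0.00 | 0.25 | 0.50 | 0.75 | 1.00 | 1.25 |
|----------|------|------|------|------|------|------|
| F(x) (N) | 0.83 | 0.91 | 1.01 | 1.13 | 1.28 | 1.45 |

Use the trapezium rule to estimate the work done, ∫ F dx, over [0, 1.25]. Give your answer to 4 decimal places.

1.3675

h = 0.25, n = 5.
(h/2)·[y₀ + 2y₁ + 2y₂ + 2y₃ + 2y₄ + y₅] = 0.125·(10.94) = 1.3675.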